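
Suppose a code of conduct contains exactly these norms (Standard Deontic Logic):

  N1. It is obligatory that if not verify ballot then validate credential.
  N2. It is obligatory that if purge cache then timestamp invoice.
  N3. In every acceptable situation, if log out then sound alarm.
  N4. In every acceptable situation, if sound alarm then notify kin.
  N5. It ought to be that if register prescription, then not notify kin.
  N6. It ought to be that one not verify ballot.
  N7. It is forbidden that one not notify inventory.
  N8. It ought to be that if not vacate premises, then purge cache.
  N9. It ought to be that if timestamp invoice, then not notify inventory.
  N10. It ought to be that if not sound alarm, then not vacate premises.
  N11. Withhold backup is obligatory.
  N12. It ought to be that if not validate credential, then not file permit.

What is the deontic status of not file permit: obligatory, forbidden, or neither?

Neither

Premise 12 is O(¬validate_credential → ¬file_permit), but O(¬validate_credential) is not derivable from the premises, so it does not yield O(¬file_permit).
No premise or chain of K-axiom applications forces O(¬file_permit), and none forces O(file_permit). So ¬file_permit is neither obligatory nor forbidden under these norms.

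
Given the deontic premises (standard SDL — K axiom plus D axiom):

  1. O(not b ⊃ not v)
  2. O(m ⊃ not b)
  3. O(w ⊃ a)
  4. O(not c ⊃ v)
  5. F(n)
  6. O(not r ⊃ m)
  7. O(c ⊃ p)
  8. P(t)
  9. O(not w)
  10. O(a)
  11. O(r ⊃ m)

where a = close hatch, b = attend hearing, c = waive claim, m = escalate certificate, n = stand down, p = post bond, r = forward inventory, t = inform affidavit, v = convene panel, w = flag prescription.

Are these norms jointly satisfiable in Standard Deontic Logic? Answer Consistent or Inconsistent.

Premise 3 is O(w ⊃ a); even if O(a) held, inferring O(w) would be affirming the consequent — invalid.
So O(w) is not derivable, and the apparent clash with O(not w) does not arise.
A world satisfying every obligation exists (e.g. a=true, b=false, c=true, m=true, n=false, p=true, r=false, t=false, v=false, w=false); no atom is both obligatory and forbidden, so the set is consistent.

Consistent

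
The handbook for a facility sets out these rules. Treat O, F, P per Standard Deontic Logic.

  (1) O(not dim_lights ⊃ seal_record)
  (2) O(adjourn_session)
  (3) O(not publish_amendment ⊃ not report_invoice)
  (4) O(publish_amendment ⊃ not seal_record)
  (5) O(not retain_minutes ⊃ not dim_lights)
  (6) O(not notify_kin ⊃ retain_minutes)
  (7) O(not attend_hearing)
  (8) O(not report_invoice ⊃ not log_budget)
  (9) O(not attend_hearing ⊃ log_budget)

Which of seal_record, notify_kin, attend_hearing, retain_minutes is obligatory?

Premise 7 states O(not attend_hearing) outright.
Applying K to premise 9 (O(not attend_hearing ⊃ log_budget)) and O(not attend_hearing) yields O(log_budget).
Premise 8, O(not report_invoice ⊃ not log_budget), contraposes to O(log_budget ⊃ report_invoice); with O(log_budget) we get O(report_invoice).
Premise 3 is O(not publish_amendment ⊃ not report_invoice); contrapositively O(report_invoice ⊃ publish_amendment). Since O(report_invoice) holds, K gives O(publish_amendment).
Premise 4 is O(publish_amendment ⊃ not seal_record); since O(publish_amendment), deontic closure gives O(not seal_record).
Premise 1 is O(not dim_lights ⊃ seal_record); contrapositively O(not seal_record ⊃ dim_lights). Since O(not seal_record) holds, K gives O(dim_lights).
Premise 5 is O(not retain_minutes ⊃ not dim_lights); contrapositively O(dim_lights ⊃ retain_minutes). Since O(dim_lights) holds, K gives O(retain_minutes).
So O(retain_minutes) holds — retain_minutes is obligatory. None of the other listed options is made obligatory by any chain of premises.

retain_minutes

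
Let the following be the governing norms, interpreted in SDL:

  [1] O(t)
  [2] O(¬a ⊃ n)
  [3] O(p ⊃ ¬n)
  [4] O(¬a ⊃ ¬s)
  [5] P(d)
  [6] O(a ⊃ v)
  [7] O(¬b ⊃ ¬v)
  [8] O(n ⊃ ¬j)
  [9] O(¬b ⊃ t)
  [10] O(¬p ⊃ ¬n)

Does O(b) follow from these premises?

Premises 3 and 10 are O(p ⊃ ¬n) and O(¬p ⊃ ¬n); every ideal world satisfies p or ¬p, so in either case ¬n holds — hence O(¬n).
The contrapositive of premise 2 (O(¬a ⊃ n)) is O(¬n ⊃ a), and O(¬n) is already established, so O(a).
With premise 6, O(a ⊃ v), the K-axiom yields O(v).
Premise 7, O(¬b ⊃ ¬v), contraposes to O(v ⊃ b); with O(v) we get O(b).
Premises 1, 4, 5, 8, 9 do not contribute to this derivation.
So O(b) follows.

Yes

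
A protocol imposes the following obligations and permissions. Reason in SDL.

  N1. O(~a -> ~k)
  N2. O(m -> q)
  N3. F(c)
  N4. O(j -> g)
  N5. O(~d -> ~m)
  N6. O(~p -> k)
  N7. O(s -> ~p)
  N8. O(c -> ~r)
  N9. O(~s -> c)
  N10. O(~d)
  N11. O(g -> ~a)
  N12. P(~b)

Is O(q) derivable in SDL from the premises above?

Premise 2 is O(m -> q), but O(m) is not derivable from the premises, so it does not yield O(q).
No other premise forces O(q). An ideal world satisfying every premise can still have q false, so O(q) is not derivable.

No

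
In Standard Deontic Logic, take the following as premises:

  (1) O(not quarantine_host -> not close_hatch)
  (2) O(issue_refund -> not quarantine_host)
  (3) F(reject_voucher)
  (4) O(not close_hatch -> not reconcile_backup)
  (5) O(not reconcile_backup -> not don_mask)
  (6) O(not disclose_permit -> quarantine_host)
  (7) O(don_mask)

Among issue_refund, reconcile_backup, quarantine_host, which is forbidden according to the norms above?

From premise 7 we have O(don_mask).
Premise 5, O(not reconcile_backup -> not don_mask), contraposes to O(don_mask -> reconcile_backup); with O(don_mask) we get O(reconcile_backup).
Premise 4 is O(not close_hatch -> not reconcile_backup); contrapositively O(reconcile_backup -> close_hatch). Since O(reconcile_backup) holds, K gives O(close_hatch).
The contrapositive of premise 1 (O(not quarantine_host -> not close_hatch)) is O(close_hatch -> quarantine_host), and O(close_hatch) is already established, so O(quarantine_host).
Premise 2 is O(issue_refund -> not quarantine_host); contrapositively O(quarantine_host -> not issue_refund). Since O(quarantine_host) holds, K gives O(not issue_refund).
So O(not issue_refund) holds, i.e. issue_refund is forbidden. None of the other listed options is forbidden under the premises.

issue_refund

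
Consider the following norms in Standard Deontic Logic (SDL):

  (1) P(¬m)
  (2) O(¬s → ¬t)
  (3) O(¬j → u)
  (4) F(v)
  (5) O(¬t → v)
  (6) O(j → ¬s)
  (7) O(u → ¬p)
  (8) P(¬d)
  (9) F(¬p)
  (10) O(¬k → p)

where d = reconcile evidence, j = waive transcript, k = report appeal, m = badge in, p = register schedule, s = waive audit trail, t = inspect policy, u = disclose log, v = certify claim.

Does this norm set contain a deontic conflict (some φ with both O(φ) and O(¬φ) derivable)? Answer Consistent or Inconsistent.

Premise 9 is F(¬p), i.e. O(p).
Premise 7 is O(u → ¬p); contrapositively O(p → ¬u). Since O(p) holds, K gives O(¬u).
Premise 3 is O(¬j → u); contrapositively O(¬u → j). Since O(¬u) holds, K gives O(j).
With premise 6, O(j → ¬s), the K-axiom yields O(¬s).
With premise 2, O(¬s → ¬t), the K-axiom yields O(¬t).
Applying K to premise 5 (O(¬t → v)) and O(¬t) yields O(v).
But premise 4, F(v), means O(¬v).
We now have both O(v) and O(¬v) — v is simultaneously obligatory and forbidden, violating the D-axiom.

Inconsistent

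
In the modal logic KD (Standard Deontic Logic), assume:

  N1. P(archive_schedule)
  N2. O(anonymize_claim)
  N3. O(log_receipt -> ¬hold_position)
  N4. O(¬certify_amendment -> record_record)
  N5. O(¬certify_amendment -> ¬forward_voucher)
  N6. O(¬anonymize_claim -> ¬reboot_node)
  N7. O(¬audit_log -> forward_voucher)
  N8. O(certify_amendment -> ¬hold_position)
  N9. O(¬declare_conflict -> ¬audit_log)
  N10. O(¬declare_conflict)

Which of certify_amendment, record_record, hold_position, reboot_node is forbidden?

From premise 10 we have O(¬declare_conflict).
With premise 9, O(¬declare_conflict -> ¬audit_log), the K-axiom yields O(¬audit_log).
Premise 7 is O(¬audit_log -> forward_voucher); since O(¬audit_log), deontic closure gives O(forward_voucher).
The contrapositive of premise 5 (O(¬certify_amendment -> ¬forward_voucher)) is O(forward_voucher -> certify_amendment), and O(forward_voucher) is already established, so O(certify_amendment).
From O(certify_amendment) and premise 8, O(certify_amendment -> ¬hold_position), we obtain O(¬hold_position).
So O(¬hold_position) holds, i.e. hold_position is forbidden. None of the other listed options is forbidden under the premises.

hold_position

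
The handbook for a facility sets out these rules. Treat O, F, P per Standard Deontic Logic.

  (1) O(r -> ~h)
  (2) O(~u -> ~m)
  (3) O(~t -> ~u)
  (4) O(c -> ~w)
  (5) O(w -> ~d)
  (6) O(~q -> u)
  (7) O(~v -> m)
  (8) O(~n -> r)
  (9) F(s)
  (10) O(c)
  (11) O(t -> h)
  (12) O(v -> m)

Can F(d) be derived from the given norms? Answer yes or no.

No

Premise 5 is O(w -> ~d), but O(w) is not derivable from the premises, so it does not yield O(~d).
No other premise forces O(~d). An ideal world satisfying every premise can still have d true, so F(d) is not derivable.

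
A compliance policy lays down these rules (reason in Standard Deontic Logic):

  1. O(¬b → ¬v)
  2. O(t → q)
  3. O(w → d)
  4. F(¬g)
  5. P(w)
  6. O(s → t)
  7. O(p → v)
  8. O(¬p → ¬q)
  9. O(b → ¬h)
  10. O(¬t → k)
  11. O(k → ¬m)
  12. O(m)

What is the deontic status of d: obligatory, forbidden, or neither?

Neither

Premise 3 is O(w → d), but O(w) is not derivable from the premises (the permission P(w) asserts only ¬O(¬w), not O(w)), so it does not yield O(d).
No premise or chain of K-axiom applications forces O(d), and none forces O(¬d). So d is neither obligatory nor forbidden under these norms.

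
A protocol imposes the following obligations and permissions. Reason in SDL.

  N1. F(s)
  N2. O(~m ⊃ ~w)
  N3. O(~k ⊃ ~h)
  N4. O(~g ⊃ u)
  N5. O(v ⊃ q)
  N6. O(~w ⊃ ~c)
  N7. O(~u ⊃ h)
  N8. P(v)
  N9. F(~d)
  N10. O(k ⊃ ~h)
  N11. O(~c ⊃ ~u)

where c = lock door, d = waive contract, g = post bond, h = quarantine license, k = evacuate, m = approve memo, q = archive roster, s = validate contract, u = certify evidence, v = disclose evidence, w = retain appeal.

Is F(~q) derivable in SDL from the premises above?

No

Premise 5 is O(v ⊃ q), but O(v) is not derivable from the premises (the permission P(v) asserts only ~O(~v), not O(v)), so it does not yield O(q).
No other premise forces O(q). An ideal world satisfying every premise can still have ~q true, so F(~q) is not derivable.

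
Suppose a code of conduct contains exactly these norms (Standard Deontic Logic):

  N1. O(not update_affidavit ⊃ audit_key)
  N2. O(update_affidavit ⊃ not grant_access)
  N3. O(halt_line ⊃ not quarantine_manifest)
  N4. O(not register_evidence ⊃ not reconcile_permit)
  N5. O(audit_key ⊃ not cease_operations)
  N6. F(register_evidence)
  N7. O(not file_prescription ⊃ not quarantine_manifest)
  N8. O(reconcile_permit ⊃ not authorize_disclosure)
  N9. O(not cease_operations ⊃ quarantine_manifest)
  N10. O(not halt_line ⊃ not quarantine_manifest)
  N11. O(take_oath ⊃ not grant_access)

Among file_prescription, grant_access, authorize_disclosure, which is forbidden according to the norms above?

Premises 10 and 3 are O(not halt_line ⊃ not quarantine_manifest) and O(halt_line ⊃ not quarantine_manifest); every ideal world satisfies not halt_line or halt_line, so in either case not quarantine_manifest holds — hence O(not quarantine_manifest).
The contrapositive of premise 9 (O(not cease_operations ⊃ quarantine_manifest)) is O(not quarantine_manifest ⊃ cease_operations), and O(not quarantine_manifest) is already established, so O(cease_operations).
Premise 5 is O(audit_key ⊃ not cease_operations); contrapositively O(cease_operations ⊃ not audit_key). Since O(cease_operations) holds, K gives O(not audit_key).
Premise 1 is O(not update_affidavit ⊃ audit_key); contrapositively O(not audit_key ⊃ update_affidavit). Since O(not audit_key) holds, K gives O(update_affidavit).
Applying K to premise 2 (O(update_affidavit ⊃ not grant_access)) and O(update_affidavit) yields O(not grant_access).
So O(not grant_access) holds, i.e. grant_access is forbidden. None of the other listed options is forbidden under the premises.

grant_access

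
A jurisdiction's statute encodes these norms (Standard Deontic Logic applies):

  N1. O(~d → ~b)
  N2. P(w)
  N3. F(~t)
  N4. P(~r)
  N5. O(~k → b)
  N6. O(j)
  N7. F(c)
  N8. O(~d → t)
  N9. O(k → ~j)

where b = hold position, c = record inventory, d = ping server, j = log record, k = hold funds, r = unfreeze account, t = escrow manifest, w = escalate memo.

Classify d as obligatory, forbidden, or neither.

Obligatory

From premise 6 we have O(j).
The contrapositive of premise 9 (O(k → ~j)) is O(j → ~k), and O(j) is already established, so O(~k).
With premise 5, O(~k → b), the K-axiom yields O(b).
Premise 1 is O(~d → ~b); contrapositively O(b → d). Since O(b) holds, K gives O(d).
Premises 2, 3, 4, 7, 8 do not contribute to this derivation.
Hence d is obligatory.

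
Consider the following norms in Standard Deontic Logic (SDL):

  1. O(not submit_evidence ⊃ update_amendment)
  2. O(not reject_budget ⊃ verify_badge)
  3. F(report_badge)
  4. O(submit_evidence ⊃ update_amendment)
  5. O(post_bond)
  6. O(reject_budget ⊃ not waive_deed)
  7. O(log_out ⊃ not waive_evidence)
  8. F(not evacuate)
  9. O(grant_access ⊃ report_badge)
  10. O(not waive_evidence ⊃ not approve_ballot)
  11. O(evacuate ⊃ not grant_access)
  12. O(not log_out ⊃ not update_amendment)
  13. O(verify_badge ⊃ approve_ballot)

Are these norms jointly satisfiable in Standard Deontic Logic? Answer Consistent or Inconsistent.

Consistent

Premise 9 is O(grant_access ⊃ report_badge), but O(grant_access) is not derivable from the premises, so it does not yield O(report_badge).
So O(report_badge) is not derivable, and the apparent clash with O(not report_badge) does not arise.
A world satisfying every obligation exists (e.g. approve_ballot=false, evacuate=true, grant_access=false, log_out=true, post_bond=true, reject_budget=true, report_badge=false, submit_evidence=false, update_amendment=true, verify_badge=false, waive_deed=false, waive_evidence=false); no atom is both obligatory and forbidden, so the set is consistent.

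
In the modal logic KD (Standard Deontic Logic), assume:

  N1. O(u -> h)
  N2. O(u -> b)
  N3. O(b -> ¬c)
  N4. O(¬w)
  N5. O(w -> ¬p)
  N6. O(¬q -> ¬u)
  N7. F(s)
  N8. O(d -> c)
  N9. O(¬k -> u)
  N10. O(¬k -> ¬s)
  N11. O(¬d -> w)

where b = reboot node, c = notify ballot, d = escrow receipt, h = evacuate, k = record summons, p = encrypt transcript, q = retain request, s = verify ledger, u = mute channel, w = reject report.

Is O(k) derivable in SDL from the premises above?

From premise 4 we have O(¬w).
Premise 11 is O(¬d -> w); contrapositively O(¬w -> d). Since O(¬w) holds, K gives O(d).
Premise 8 is O(d -> c); since O(d), deontic closure gives O(c).
Premise 3 is O(b -> ¬c); contrapositively O(c -> ¬b). Since O(c) holds, K gives O(¬b).
The contrapositive of premise 2 (O(u -> b)) is O(¬b -> ¬u), and O(¬b) is already established, so O(¬u).
Premise 9, O(¬k -> u), contraposes to O(¬u -> k); with O(¬u) we get O(k).
Premises 1, 5, 6, 7, 10 do not contribute to this derivation.
So O(k) follows.

Yes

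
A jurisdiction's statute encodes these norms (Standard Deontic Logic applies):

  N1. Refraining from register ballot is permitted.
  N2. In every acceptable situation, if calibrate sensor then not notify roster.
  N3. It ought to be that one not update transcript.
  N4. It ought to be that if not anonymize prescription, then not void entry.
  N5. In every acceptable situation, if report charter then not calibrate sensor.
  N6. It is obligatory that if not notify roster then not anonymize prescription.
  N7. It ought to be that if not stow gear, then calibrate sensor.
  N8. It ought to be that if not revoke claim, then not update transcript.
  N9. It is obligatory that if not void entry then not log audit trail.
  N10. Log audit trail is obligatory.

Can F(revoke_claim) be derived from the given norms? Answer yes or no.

No

Premise 8 is O(¬revoke_claim → ¬update_transcript); even if O(¬update_transcript) held, inferring O(¬revoke_claim) would be affirming the consequent — invalid.
No other premise forces O(¬revoke_claim). An ideal world satisfying every premise can still have revoke_claim true, so F(revoke_claim) is not derivable.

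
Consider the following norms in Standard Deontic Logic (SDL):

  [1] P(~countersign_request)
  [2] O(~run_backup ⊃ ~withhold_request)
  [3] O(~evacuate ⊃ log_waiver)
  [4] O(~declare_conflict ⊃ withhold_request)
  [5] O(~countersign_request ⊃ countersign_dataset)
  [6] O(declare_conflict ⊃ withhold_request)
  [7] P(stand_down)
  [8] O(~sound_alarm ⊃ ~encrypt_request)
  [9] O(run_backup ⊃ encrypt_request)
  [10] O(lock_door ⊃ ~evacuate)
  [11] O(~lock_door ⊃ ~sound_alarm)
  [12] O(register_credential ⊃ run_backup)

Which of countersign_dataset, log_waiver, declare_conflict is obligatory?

Premises 6 and 4 cover both cases: O(declare_conflict ⊃ withhold_request) and O(~declare_conflict ⊃ withhold_request). Since declare_conflict ∨ ~declare_conflict is a tautology, O(withhold_request) follows.
Premise 2 is O(~run_backup ⊃ ~withhold_request); contrapositively O(withhold_request ⊃ run_backup). Since O(withhold_request) holds, K gives O(run_backup).
With premise 9, O(run_backup ⊃ encrypt_request), the K-axiom yields O(encrypt_request).
Premise 8, O(~sound_alarm ⊃ ~encrypt_request), contraposes to O(encrypt_request ⊃ sound_alarm); with O(encrypt_request) we get O(sound_alarm).
The contrapositive of premise 11 (O(~lock_door ⊃ ~sound_alarm)) is O(sound_alarm ⊃ lock_door), and O(sound_alarm) is already established, so O(lock_door).
With premise 10, O(lock_door ⊃ ~evacuate), the K-axiom yields O(~evacuate).
With premise 3, O(~evacuate ⊃ log_waiver), the K-axiom yields O(log_waiver).
So O(log_waiver) holds — log_waiver is obligatory. None of the other listed options is made obligatory by any chain of premises.

log_waiver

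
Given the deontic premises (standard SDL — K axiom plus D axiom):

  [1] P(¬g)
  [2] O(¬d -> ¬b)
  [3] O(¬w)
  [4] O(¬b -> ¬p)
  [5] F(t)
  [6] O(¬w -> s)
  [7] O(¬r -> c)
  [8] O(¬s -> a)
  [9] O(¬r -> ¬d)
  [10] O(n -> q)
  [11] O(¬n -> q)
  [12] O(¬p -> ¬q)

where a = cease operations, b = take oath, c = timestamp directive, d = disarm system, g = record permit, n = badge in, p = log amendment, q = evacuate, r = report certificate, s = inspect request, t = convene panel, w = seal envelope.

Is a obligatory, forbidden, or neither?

Premise 8 is O(¬s -> a), but O(¬s) is not derivable from the premises, so it does not yield O(a).
No premise or chain of K-axiom applications forces O(a), and none forces O(¬a). So a is neither obligatory nor forbidden under these norms.

Neither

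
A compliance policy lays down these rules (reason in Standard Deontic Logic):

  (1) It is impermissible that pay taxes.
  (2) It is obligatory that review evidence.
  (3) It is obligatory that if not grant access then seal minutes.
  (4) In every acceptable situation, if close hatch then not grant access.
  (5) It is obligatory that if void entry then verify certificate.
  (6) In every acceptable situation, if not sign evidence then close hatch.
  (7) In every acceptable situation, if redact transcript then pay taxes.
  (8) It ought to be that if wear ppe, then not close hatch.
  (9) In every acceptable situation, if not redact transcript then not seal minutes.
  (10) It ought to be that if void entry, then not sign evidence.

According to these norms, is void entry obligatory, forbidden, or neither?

F(pay_taxes) at premise 1 means O(¬pay_taxes).
Premise 7, O(redact_transcript → pay_taxes), contraposes to O(¬pay_taxes → ¬redact_transcript); with O(¬pay_taxes) we get O(¬redact_transcript).
Applying K to premise 9 (O(¬redact_transcript → ¬seal_minutes)) and O(¬redact_transcript) yields O(¬seal_minutes).
The contrapositive of premise 3 (O(¬grant_access → seal_minutes)) is O(¬seal_minutes → grant_access), and O(¬seal_minutes) is already established, so O(grant_access).
Premise 4, O(close_hatch → ¬grant_access), contraposes to O(grant_access → ¬close_hatch); with O(grant_access) we get O(¬close_hatch).
The contrapositive of premise 6 (O(¬sign_evidence → close_hatch)) is O(¬close_hatch → sign_evidence), and O(¬close_hatch) is already established, so O(sign_evidence).
Premise 10 is O(void_entry → ¬sign_evidence); contrapositively O(sign_evidence → ¬void_entry). Since O(sign_evidence) holds, K gives O(¬void_entry).
Premises 2, 5, 8 do not contribute to this derivation.
Thus O(¬void_entry), which is F(void_entry): void_entry is forbidden.

Forbidden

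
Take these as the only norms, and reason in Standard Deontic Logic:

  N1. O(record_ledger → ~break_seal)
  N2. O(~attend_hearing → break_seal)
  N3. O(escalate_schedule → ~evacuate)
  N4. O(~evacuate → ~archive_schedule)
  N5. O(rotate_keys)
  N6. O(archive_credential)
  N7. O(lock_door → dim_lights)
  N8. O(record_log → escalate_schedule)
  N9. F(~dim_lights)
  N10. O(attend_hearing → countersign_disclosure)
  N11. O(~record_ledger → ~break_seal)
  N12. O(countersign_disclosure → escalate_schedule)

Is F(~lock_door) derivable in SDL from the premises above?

Premise 7 is O(lock_door → dim_lights); even if O(dim_lights) held, inferring O(lock_door) would be affirming the consequent — invalid.
No other premise forces O(lock_door). An ideal world satisfying every premise can still have ~lock_door true, so F(~lock_door) is not derivable.

No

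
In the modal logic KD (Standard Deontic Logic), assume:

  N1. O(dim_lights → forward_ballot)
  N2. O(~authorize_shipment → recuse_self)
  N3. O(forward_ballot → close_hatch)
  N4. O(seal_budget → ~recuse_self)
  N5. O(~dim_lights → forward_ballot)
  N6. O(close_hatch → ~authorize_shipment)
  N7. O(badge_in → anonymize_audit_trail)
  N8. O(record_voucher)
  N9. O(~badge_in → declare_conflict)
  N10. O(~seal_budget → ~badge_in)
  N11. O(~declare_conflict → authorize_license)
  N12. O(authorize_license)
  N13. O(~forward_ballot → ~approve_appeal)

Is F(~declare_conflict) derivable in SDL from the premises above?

Premises 1 and 5 cover both cases: O(dim_lights → forward_ballot) and O(~dim_lights → forward_ballot). Since dim_lights ∨ ~dim_lights is a tautology, O(forward_ballot) follows.
With premise 3, O(forward_ballot → close_hatch), the K-axiom yields O(close_hatch).
Premise 6 is O(close_hatch → ~authorize_shipment); since O(close_hatch), deontic closure gives O(~authorize_shipment).
With premise 2, O(~authorize_shipment → recuse_self), the K-axiom yields O(recuse_self).
Premise 4 is O(seal_budget → ~recuse_self); contrapositively O(recuse_self → ~seal_budget). Since O(recuse_self) holds, K gives O(~seal_budget).
Applying K to premise 10 (O(~seal_budget → ~badge_in)) and O(~seal_budget) yields O(~badge_in).
With premise 9, O(~badge_in → declare_conflict), the K-axiom yields O(declare_conflict).
Premises 7, 8, 11, 12, 13 do not contribute to this derivation.
So O(declare_conflict) holds, i.e. F(~declare_conflict). The claim follows.

Yes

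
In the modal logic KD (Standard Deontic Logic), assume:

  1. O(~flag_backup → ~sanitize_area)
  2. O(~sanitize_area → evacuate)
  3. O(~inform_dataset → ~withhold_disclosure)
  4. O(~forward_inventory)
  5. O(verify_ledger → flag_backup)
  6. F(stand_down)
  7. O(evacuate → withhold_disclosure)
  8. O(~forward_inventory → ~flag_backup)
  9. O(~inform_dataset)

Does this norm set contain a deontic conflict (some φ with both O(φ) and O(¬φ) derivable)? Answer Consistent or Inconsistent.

Inconsistent

Premise 9 gives O(~inform_dataset).
With premise 3, O(~inform_dataset → ~withhold_disclosure), the K-axiom yields O(~withhold_disclosure).
The contrapositive of premise 7 (O(evacuate → withhold_disclosure)) is O(~withhold_disclosure → ~evacuate), and O(~withhold_disclosure) is already established, so O(~evacuate).
Premise 2, O(~sanitize_area → evacuate), contraposes to O(~evacuate → sanitize_area); with O(~evacuate) we get O(sanitize_area).
The contrapositive of premise 1 (O(~flag_backup → ~sanitize_area)) is O(sanitize_area → flag_backup), and O(sanitize_area) is already established, so O(flag_backup).
The contrapositive of premise 8 (O(~forward_inventory → ~flag_backup)) is O(flag_backup → forward_inventory), and O(flag_backup) is already established, so O(forward_inventory).
But premise 4 directly asserts O(~forward_inventory).
We now have both O(forward_inventory) and O(~forward_inventory) — forward_inventory is simultaneously obligatory and forbidden, violating the D-axiom.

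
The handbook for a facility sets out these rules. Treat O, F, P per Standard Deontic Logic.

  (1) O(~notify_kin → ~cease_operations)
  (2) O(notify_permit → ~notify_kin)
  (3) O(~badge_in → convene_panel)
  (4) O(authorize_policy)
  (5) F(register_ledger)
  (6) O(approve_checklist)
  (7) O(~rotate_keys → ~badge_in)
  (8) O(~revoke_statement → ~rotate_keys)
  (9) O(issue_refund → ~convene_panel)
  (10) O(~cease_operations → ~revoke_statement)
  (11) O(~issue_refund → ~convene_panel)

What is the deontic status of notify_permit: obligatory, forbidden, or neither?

Premises 11 and 9 are O(~issue_refund → ~convene_panel) and O(issue_refund → ~convene_panel); every ideal world satisfies ~issue_refund or issue_refund, so in either case ~convene_panel holds — hence O(~convene_panel).
Premise 3, O(~badge_in → convene_panel), contraposes to O(~convene_panel → badge_in); with O(~convene_panel) we get O(badge_in).
The contrapositive of premise 7 (O(~rotate_keys → ~badge_in)) is O(badge_in → rotate_keys), and O(badge_in) is already established, so O(rotate_keys).
Premise 8 is O(~revoke_statement → ~rotate_keys); contrapositively O(rotate_keys → revoke_statement). Since O(rotate_keys) holds, K gives O(revoke_statement).
Premise 10, O(~cease_operations → ~revoke_statement), contraposes to O(revoke_statement → cease_operations); with O(revoke_statement) we get O(cease_operations).
Premise 1, O(~notify_kin → ~cease_operations), contraposes to O(cease_operations → notify_kin); with O(cease_operations) we get O(notify_kin).
The contrapositive of premise 2 (O(notify_permit → ~notify_kin)) is O(notify_kin → ~notify_permit), and O(notify_kin) is already established, so O(~notify_permit).
Premises 4, 5, 6 do not contribute to this derivation.
Thus O(~notify_permit), which is F(notify_permit): notify_permit is forbidden.

Forbidden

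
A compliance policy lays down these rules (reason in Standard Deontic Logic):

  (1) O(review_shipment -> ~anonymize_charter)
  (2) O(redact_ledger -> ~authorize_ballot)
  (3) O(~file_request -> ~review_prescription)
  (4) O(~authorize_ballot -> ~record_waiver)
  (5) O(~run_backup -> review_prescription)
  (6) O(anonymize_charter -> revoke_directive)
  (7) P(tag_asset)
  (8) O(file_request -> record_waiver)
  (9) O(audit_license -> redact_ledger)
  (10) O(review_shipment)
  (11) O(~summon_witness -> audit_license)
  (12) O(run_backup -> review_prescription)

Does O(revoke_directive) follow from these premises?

Premise 6 is O(anonymize_charter -> revoke_directive), but O(anonymize_charter) is not derivable from the premises, so it does not yield O(revoke_directive).
No other premise forces O(revoke_directive). An ideal world satisfying every premise can still have revoke_directive false, so O(revoke_directive) is not derivable.

No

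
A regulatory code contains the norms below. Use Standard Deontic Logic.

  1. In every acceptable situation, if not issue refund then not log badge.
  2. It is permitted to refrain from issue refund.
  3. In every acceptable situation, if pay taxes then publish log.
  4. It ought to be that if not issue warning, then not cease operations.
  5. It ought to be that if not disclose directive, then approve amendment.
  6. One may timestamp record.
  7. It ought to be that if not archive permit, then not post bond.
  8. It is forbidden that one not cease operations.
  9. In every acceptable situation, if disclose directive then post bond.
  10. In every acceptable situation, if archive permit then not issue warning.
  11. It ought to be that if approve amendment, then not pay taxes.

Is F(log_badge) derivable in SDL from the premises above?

Premise 1 is O(¬issue_refund → ¬log_badge), but O(¬issue_refund) is not derivable from the premises (the permission P(¬issue_refund) asserts only ¬O(issue_refund), not O(¬issue_refund)), so it does not yield O(¬log_badge).
No other premise forces O(¬log_badge). An ideal world satisfying every premise can still have log_badge true, so F(log_badge) is not derivable.

No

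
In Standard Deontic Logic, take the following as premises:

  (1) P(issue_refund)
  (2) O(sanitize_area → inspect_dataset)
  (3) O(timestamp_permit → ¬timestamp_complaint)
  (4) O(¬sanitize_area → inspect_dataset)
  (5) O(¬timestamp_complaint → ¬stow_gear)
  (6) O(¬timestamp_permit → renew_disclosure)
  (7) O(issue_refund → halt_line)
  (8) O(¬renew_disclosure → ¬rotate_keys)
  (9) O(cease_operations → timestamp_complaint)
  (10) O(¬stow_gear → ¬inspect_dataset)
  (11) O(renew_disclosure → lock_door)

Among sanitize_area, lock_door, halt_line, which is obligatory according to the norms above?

By case analysis on ¬sanitize_area: premise 4 gives O(¬sanitize_area → inspect_dataset) and premise 2 gives O(sanitize_area → inspect_dataset), so O(inspect_dataset) either way.
Premise 10 is O(¬stow_gear → ¬inspect_dataset); contrapositively O(inspect_dataset → stow_gear). Since O(inspect_dataset) holds, K gives O(stow_gear).
Premise 5, O(¬timestamp_complaint → ¬stow_gear), contraposes to O(stow_gear → timestamp_complaint); with O(stow_gear) we get O(timestamp_complaint).
Premise 3, O(timestamp_permit → ¬timestamp_complaint), contraposes to O(timestamp_complaint → ¬timestamp_permit); with O(timestamp_complaint) we get O(¬timestamp_permit).
Premise 6 is O(¬timestamp_permit → renew_disclosure); since O(¬timestamp_permit), deontic closure gives O(renew_disclosure).
Applying K to premise 11 (O(renew_disclosure → lock_door)) and O(renew_disclosure) yields O(lock_door).
So O(lock_door) holds — lock_door is obligatory. None of the other listed options is made obligatory by any chain of premises.

lock_door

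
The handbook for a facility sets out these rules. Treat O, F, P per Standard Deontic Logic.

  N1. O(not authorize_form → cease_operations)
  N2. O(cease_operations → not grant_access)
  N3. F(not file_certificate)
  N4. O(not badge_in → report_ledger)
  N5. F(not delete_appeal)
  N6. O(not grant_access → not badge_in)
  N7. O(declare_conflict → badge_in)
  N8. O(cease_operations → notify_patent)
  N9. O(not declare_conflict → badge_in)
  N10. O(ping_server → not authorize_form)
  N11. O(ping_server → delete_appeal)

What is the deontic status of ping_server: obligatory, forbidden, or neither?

Premises 7 and 9 cover both cases: O(declare_conflict → badge_in) and O(not declare_conflict → badge_in). Since declare_conflict ∨ not declare_conflict is a tautology, O(badge_in) follows.
Premise 6, O(not grant_access → not badge_in), contraposes to O(badge_in → grant_access); with O(badge_in) we get O(grant_access).
The contrapositive of premise 2 (O(cease_operations → not grant_access)) is O(grant_access → not cease_operations), and O(grant_access) is already established, so O(not cease_operations).
Premise 1, O(not authorize_form → cease_operations), contraposes to O(not cease_operations → authorize_form); with O(not cease_operations) we get O(authorize_form).
Premise 10 is O(ping_server → not authorize_form); contrapositively O(authorize_form → not ping_server). Since O(authorize_form) holds, K gives O(not ping_server).
Premises 3, 4, 5, 8, 11 do not contribute to this derivation.
Thus O(not ping_server), which is F(ping_server): ping_server is forbidden.

Forbidden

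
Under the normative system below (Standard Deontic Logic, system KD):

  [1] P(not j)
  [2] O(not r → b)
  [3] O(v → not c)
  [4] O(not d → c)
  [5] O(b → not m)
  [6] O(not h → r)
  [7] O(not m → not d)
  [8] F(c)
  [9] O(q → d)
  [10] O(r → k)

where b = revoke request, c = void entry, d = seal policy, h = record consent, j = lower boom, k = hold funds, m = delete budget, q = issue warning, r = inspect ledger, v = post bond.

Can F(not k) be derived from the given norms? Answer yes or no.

Yes

Premise 8, F(c), is equivalent to O(not c).
Premise 4 is O(not d → c); contrapositively O(not c → d). Since O(not c) holds, K gives O(d).
The contrapositive of premise 7 (O(not m → not d)) is O(d → m), and O(d) is already established, so O(m).
Premise 5 is O(b → not m); contrapositively O(m → not b). Since O(m) holds, K gives O(not b).
Premise 2 is O(not r → b); contrapositively O(not b → r). Since O(not b) holds, K gives O(r).
With premise 10, O(r → k), the K-axiom yields O(k).
Premises 1, 3, 6, 9 do not contribute to this derivation.
So O(k) holds, i.e. F(not k). The claim follows.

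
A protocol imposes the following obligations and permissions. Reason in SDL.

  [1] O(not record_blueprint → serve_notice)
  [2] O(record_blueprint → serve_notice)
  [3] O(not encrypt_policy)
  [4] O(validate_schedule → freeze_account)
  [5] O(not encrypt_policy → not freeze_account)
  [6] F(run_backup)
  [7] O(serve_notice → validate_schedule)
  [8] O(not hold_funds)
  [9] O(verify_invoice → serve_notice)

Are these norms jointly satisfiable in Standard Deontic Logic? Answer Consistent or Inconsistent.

Inconsistent

Premises 2 and 1 cover both cases: O(record_blueprint → serve_notice) and O(not record_blueprint → serve_notice). Since record_blueprint ∨ not record_blueprint is a tautology, O(serve_notice) follows.
Premise 7 is O(serve_notice → validate_schedule); since O(serve_notice), deontic closure gives O(validate_schedule).
With premise 4, O(validate_schedule → freeze_account), the K-axiom yields O(freeze_account).
The contrapositive of premise 5 (O(not encrypt_policy → not freeze_account)) is O(freeze_account → encrypt_policy), and O(freeze_account) is already established, so O(encrypt_policy).
Yet premise 3 states O(not encrypt_policy).
We now have both O(encrypt_policy) and O(not encrypt_policy) — encrypt_policy is simultaneously obligatory and forbidden, violating the D-axiom.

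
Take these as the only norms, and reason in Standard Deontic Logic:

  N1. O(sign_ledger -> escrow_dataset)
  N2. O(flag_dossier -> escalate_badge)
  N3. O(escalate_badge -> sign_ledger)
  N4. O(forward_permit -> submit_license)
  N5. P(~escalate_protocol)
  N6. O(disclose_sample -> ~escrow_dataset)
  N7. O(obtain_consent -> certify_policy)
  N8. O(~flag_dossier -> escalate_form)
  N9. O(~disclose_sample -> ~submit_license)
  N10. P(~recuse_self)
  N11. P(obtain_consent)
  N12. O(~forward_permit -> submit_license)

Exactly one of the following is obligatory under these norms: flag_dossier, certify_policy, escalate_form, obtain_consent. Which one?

Premises 12 and 4 are O(~forward_permit -> submit_license) and O(forward_permit -> submit_license); every ideal world satisfies ~forward_permit or forward_permit, so in either case submit_license holds — hence O(submit_license).
The contrapositive of premise 9 (O(~disclose_sample -> ~submit_license)) is O(submit_license -> disclose_sample), and O(submit_license) is already established, so O(disclose_sample).
Applying K to premise 6 (O(disclose_sample -> ~escrow_dataset)) and O(disclose_sample) yields O(~escrow_dataset).
Premise 1, O(sign_ledger -> escrow_dataset), contraposes to O(~escrow_dataset -> ~sign_ledger); with O(~escrow_dataset) we get O(~sign_ledger).
The contrapositive of premise 3 (O(escalate_badge -> sign_ledger)) is O(~sign_ledger -> ~escalate_badge), and O(~sign_ledger) is already established, so O(~escalate_badge).
Premise 2, O(flag_dossier -> escalate_badge), contraposes to O(~escalate_badge -> ~flag_dossier); with O(~escalate_badge) we get O(~flag_dossier).
Applying K to premise 8 (O(~flag_dossier -> escalate_form)) and O(~flag_dossier) yields O(escalate_form).
So O(escalate_form) holds — escalate_form is obligatory. None of the other listed options is made obligatory by any chain of premises.

escalate_form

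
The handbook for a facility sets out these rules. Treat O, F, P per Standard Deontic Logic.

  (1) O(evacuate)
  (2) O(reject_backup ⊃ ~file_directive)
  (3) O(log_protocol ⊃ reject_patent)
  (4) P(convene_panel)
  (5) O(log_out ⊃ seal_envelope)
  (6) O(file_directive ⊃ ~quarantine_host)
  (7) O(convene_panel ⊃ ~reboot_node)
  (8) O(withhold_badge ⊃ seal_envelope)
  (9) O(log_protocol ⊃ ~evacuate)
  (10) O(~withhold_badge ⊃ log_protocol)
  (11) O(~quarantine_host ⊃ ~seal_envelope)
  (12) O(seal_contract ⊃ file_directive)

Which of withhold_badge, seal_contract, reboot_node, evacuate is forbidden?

From premise 1 we have O(evacuate).
Premise 9 is O(log_protocol ⊃ ~evacuate); contrapositively O(evacuate ⊃ ~log_protocol). Since O(evacuate) holds, K gives O(~log_protocol).
Premise 10 is O(~withhold_badge ⊃ log_protocol); contrapositively O(~log_protocol ⊃ withhold_badge). Since O(~log_protocol) holds, K gives O(withhold_badge).
Applying K to premise 8 (O(withhold_badge ⊃ seal_envelope)) and O(withhold_badge) yields O(seal_envelope).
Premise 11, O(~quarantine_host ⊃ ~seal_envelope), contraposes to O(seal_envelope ⊃ quarantine_host); with O(seal_envelope) we get O(quarantine_host).
Premise 6, O(file_directive ⊃ ~quarantine_host), contraposes to O(quarantine_host ⊃ ~file_directive); with O(quarantine_host) we get O(~file_directive).
Premise 12, O(seal_contract ⊃ file_directive), contraposes to O(~file_directive ⊃ ~seal_contract); with O(~file_directive) we get O(~seal_contract).
So O(~seal_contract) holds, i.e. seal_contract is forbidden. None of the other listed options is forbidden under the premises.

seal_contract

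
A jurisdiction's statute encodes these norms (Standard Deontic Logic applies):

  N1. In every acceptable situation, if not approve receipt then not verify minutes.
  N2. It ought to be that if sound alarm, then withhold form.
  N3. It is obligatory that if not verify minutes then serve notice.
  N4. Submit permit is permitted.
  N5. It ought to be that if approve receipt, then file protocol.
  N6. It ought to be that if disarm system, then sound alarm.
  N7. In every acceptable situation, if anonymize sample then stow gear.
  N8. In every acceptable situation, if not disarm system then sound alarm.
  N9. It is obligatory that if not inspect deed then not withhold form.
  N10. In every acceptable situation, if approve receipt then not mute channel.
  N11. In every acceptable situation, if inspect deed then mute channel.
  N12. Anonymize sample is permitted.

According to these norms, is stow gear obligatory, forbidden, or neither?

Premise 7 is O(anonymize_sample → stow_gear), but O(anonymize_sample) is not derivable from the premises (the permission P(anonymize_sample) asserts only ¬O(¬anonymize_sample), not O(anonymize_sample)), so it does not yield O(stow_gear).
No premise or chain of K-axiom applications forces O(stow_gear), and none forces O(¬stow_gear). So stow_gear is neither obligatory nor forbidden under these norms.

Neither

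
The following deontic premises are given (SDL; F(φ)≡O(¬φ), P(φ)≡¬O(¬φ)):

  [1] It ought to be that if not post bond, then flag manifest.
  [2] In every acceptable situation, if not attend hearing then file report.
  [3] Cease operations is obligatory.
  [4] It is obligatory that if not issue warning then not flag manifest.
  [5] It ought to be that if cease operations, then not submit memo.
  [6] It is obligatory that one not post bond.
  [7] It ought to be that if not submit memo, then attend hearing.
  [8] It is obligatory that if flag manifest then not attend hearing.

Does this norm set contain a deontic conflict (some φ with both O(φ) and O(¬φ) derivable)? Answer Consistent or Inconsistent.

Premise 3 gives O(cease_operations).
Premise 5 is O(cease_operations → ¬submit_memo); since O(cease_operations), deontic closure gives O(¬submit_memo).
Premise 7 is O(¬submit_memo → attend_hearing); since O(¬submit_memo), deontic closure gives O(attend_hearing).
The contrapositive of premise 8 (O(flag_manifest → ¬attend_hearing)) is O(attend_hearing → ¬flag_manifest), and O(attend_hearing) is already established, so O(¬flag_manifest).
The contrapositive of premise 1 (O(¬post_bond → flag_manifest)) is O(¬flag_manifest → post_bond), and O(¬flag_manifest) is already established, so O(post_bond).
Yet premise 6 states O(¬post_bond).
We now have both O(post_bond) and O(¬post_bond) — post_bond is simultaneously obligatory and forbidden, violating the D-axiom.

Inconsistent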